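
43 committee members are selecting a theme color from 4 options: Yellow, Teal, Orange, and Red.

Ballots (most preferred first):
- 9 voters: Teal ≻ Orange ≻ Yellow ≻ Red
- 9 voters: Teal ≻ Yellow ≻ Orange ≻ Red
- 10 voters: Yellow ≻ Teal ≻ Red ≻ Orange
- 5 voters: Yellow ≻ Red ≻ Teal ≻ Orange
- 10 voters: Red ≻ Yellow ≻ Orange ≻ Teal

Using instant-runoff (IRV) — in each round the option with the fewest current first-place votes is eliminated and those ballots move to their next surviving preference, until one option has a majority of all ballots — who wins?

Round 1: Yellow 15, Teal 18, Orange 0, Red 10. Orange eliminated.
Round 2: Yellow 15, Teal 18, Red 10. Red eliminated.
Round 3: Yellow 25, Teal 18. Yellow has a majority (≥22).

Yellow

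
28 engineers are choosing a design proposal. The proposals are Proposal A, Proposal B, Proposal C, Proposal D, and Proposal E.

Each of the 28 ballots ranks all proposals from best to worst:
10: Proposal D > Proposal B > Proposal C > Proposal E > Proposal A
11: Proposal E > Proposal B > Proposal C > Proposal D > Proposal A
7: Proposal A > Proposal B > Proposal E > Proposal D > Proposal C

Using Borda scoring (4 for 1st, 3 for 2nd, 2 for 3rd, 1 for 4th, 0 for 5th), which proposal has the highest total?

Proposal B

Proposal A: 10×0 + 11×0 + 7×4 = 28
Proposal B: 10×3 + 11×3 + 7×3 = 84
Proposal C: 10×2 + 11×2 + 7×0 = 42
Proposal D: 10×4 + 11×1 + 7×1 = 58
Proposal E: 10×1 + 11×4 + 7×2 = 68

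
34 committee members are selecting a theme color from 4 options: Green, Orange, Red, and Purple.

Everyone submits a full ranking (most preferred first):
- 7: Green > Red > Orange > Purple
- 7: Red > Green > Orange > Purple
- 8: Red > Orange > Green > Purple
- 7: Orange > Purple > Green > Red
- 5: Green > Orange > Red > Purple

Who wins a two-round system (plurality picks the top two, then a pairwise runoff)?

Green

Round 1 first-place votes: Green 12, Orange 7, Red 15, Purple 0. Red and Green advance.
Runoff: Red is ranked above Green on 15 ballots, Green above Red on 19.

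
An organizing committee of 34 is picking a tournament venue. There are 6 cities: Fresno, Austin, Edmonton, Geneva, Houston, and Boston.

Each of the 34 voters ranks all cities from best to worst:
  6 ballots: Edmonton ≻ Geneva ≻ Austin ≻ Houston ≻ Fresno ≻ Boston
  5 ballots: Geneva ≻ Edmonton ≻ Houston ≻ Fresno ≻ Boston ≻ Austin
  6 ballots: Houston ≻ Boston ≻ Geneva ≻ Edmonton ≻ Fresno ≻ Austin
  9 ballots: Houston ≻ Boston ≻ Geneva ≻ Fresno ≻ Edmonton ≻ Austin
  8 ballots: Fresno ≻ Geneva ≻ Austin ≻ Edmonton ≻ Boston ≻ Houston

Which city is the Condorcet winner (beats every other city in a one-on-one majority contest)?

Geneva vs Fresno: 26–8
Geneva vs Austin: 34–0
Geneva vs Edmonton: 28–6
Geneva vs Houston: 19–15
Geneva vs Boston: 19–15
Geneva beats every other city.

Geneva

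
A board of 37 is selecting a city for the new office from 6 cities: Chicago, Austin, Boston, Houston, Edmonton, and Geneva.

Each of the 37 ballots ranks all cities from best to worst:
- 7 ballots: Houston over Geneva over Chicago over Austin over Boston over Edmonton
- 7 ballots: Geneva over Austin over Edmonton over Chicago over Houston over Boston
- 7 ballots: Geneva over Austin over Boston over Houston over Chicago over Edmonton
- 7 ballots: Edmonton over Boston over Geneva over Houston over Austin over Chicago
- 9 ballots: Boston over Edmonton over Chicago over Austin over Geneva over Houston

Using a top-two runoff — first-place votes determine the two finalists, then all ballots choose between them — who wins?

Round 1 first-place votes: Chicago 0, Austin 0, Boston 9, Houston 7, Edmonton 7, Geneva 14. Geneva and Boston advance.
Runoff: Geneva is ranked above Boston on 21 ballots, Boston above Geneva on 16.

Geneva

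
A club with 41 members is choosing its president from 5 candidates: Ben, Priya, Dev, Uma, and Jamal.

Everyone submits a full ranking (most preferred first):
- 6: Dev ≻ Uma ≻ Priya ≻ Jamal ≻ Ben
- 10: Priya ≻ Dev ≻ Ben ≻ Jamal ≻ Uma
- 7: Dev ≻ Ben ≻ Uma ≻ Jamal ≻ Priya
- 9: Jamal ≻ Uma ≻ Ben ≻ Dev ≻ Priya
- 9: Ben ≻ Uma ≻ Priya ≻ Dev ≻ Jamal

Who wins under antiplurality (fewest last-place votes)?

Dev

Last-place votes: Ben 6, Priya 16, Dev 0, Uma 10, Jamal 9.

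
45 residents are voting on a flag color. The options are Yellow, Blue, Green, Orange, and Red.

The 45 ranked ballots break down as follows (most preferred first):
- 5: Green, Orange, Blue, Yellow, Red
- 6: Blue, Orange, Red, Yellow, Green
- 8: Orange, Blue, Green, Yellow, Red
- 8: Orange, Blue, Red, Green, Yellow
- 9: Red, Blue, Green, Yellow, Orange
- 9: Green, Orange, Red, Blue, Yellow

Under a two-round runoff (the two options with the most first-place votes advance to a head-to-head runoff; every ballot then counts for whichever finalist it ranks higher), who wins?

Green

Round 1 first-place votes: Yellow 0, Blue 6, Green 14, Orange 16, Red 9. Orange and Green advance.
Runoff: Orange is ranked above Green on 22 ballots, Green above Orange on 23.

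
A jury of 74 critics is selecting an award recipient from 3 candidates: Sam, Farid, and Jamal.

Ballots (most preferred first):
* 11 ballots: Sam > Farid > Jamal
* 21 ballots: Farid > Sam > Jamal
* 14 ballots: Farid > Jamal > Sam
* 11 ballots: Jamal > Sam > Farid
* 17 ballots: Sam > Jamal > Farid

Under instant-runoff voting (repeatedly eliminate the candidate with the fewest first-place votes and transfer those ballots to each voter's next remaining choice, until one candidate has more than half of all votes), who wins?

Round 1: Sam 28, Farid 35, Jamal 11. Jamal eliminated.
Round 2: Sam 39, Farid 35. Sam has a majority (≥38).

Sam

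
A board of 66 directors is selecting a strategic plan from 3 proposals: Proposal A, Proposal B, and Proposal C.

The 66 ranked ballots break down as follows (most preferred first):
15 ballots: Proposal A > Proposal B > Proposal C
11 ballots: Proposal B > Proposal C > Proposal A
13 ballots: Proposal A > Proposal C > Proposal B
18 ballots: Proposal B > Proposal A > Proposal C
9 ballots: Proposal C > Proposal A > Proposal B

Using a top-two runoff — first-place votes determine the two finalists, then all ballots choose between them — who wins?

Round 1 first-place votes: Proposal A 28, Proposal B 29, Proposal C 9. Proposal B and Proposal A advance.
Runoff: Proposal B is ranked above Proposal A on 29 ballots, Proposal A above Proposal B on 37.

Proposal A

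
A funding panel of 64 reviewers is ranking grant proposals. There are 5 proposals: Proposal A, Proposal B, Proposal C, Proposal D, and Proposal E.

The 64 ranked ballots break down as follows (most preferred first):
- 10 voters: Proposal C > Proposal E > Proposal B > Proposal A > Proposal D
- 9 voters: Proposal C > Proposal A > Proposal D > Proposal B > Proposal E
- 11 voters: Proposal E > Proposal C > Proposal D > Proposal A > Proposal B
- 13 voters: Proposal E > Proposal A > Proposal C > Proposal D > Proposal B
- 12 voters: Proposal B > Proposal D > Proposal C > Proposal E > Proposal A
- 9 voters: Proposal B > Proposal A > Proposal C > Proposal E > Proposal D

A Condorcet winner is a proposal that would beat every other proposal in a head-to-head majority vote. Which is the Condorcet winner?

Proposal C

Proposal C vs Proposal A: 42–22
Proposal C vs Proposal B: 43–21
Proposal C vs Proposal D: 52–12
Proposal C vs Proposal E: 40–24
Proposal C beats every other proposal.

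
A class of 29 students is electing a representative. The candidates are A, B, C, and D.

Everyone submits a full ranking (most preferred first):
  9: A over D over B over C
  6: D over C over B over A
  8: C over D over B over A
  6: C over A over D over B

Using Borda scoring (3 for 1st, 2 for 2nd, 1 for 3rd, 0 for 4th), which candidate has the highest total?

A: 9×3 + 6×0 + 8×0 + 6×2 = 39
B: 9×1 + 6×1 + 8×1 + 6×0 = 23
C: 9×0 + 6×2 + 8×3 + 6×3 = 54
D: 9×2 + 6×3 + 8×2 + 6×1 = 58

D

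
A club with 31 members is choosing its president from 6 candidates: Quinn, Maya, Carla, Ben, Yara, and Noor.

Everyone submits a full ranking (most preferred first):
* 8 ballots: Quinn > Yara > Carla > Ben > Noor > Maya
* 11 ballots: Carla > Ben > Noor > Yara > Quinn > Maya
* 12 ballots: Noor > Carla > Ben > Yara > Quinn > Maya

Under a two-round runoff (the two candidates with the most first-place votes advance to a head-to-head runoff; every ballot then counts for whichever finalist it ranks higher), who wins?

Round 1 first-place votes: Quinn 8, Maya 0, Carla 11, Ben 0, Yara 0, Noor 12. Noor and Carla advance.
Runoff: Noor is ranked above Carla on 12 ballots, Carla above Noor on 19.

Carla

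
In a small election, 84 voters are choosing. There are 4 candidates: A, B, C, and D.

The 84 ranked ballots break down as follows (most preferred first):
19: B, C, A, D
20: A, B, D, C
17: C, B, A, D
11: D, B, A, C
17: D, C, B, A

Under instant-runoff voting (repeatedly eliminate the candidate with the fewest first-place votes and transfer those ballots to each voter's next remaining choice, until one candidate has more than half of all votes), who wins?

B

Round 1: A 20, B 19, C 17, D 28. C eliminated.
Round 2: A 20, B 36, D 28. A eliminated.
Round 3: B 56, D 28. B has a majority (≥43).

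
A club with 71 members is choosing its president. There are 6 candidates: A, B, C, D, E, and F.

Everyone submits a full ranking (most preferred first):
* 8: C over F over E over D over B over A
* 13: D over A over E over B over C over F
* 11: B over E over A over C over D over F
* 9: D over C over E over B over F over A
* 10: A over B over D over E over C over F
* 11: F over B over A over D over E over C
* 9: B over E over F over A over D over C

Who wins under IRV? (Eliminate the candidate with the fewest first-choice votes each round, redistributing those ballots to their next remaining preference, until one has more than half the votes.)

B

Round 1: A 10, B 20, C 8, D 22, E 0, F 11. E eliminated.
Round 2: A 10, B 20, C 8, D 22, F 11. C eliminated.
Round 3: A 10, B 20, D 22, F 19. A eliminated.
Round 4: B 30, D 22, F 19. F eliminated.
Round 5: B 41, D 30. B has a majority (≥36).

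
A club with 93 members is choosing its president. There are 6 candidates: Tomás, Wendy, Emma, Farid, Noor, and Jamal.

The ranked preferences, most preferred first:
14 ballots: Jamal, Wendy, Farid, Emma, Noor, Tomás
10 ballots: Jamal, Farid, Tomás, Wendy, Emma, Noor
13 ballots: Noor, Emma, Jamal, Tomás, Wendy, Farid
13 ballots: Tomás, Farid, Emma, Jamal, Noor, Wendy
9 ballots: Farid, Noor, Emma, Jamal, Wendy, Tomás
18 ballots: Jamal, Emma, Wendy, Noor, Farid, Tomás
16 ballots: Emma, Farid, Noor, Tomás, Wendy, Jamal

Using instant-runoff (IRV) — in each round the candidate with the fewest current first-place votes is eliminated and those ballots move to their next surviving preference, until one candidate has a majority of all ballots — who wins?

Emma

Round 1: Tomás 13, Wendy 0, Emma 16, Farid 9, Noor 13, Jamal 42. Wendy eliminated.
Round 2: Tomás 13, Emma 16, Farid 9, Noor 13, Jamal 42. Farid eliminated.
Round 3: Tomás 13, Emma 16, Noor 22, Jamal 42. Tomás eliminated.
Round 4: Emma 29, Noor 22, Jamal 42. Noor eliminated.
Round 5: Emma 51, Jamal 42. Emma has a majority (≥47).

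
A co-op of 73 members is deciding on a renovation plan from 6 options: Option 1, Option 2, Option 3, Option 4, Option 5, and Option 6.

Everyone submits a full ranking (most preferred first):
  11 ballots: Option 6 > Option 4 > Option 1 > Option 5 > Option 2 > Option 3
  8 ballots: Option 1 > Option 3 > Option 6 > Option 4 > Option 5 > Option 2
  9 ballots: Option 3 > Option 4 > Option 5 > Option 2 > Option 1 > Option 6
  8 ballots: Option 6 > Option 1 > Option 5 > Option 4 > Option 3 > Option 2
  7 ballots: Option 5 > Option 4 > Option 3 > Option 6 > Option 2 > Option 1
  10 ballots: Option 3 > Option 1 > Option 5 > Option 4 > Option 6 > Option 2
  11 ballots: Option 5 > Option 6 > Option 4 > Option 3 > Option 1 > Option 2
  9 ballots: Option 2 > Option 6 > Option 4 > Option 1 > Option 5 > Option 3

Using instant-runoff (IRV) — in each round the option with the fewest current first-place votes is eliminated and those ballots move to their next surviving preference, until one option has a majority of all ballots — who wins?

Option 6

Round 1: Option 1 8, Option 2 9, Option 3 19, Option 4 0, Option 5 18, Option 6 19. Option 4 eliminated.
Round 2: Option 1 8, Option 2 9, Option 3 19, Option 5 18, Option 6 19. Option 1 eliminated.
Round 3: Option 2 9, Option 3 27, Option 5 18, Option 6 19. Option 2 eliminated.
Round 4: Option 3 27, Option 5 18, Option 6 28. Option 5 eliminated.
Round 5: Option 3 34, Option 6 39. Option 6 has a majority (≥37).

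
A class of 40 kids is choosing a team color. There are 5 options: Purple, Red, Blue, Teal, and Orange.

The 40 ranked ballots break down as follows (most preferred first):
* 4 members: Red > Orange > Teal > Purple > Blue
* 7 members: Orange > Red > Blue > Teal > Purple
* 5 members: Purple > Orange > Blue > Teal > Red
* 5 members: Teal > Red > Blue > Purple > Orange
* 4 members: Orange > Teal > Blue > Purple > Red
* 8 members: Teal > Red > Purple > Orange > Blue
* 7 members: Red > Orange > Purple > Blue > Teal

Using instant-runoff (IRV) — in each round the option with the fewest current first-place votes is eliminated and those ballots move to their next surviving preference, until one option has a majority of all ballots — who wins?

Round 1: Purple 5, Red 11, Blue 0, Teal 13, Orange 11. Blue eliminated.
Round 2: Purple 5, Red 11, Teal 13, Orange 11. Purple eliminated.
Round 3: Red 11, Teal 13, Orange 16. Red eliminated.
Round 4: Teal 13, Orange 27. Orange has a majority (≥21).

Orange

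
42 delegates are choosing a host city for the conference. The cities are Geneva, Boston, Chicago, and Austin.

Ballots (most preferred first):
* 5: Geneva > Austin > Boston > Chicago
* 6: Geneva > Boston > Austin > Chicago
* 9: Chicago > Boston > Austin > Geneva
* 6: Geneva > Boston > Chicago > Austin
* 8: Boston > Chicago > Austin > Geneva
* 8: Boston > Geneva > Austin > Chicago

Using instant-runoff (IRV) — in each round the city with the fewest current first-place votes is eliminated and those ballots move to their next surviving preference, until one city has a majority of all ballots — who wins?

Boston

Round 1: Geneva 17, Boston 16, Chicago 9, Austin 0. Austin eliminated.
Round 2: Geneva 17, Boston 16, Chicago 9. Chicago eliminated.
Round 3: Geneva 17, Boston 25. Boston has a majority (≥22).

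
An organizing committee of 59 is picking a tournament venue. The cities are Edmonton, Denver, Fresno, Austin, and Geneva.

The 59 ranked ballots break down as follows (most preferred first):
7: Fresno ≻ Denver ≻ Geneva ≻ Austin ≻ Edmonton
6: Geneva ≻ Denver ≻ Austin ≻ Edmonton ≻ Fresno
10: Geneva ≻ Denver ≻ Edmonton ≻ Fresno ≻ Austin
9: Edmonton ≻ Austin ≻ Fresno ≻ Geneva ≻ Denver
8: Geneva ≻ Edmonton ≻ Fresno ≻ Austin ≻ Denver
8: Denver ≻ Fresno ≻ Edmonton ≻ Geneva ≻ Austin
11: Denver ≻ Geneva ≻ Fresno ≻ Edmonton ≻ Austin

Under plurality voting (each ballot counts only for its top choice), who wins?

Geneva

First-place votes: Edmonton 9, Denver 19, Fresno 7, Austin 0, Geneva 24.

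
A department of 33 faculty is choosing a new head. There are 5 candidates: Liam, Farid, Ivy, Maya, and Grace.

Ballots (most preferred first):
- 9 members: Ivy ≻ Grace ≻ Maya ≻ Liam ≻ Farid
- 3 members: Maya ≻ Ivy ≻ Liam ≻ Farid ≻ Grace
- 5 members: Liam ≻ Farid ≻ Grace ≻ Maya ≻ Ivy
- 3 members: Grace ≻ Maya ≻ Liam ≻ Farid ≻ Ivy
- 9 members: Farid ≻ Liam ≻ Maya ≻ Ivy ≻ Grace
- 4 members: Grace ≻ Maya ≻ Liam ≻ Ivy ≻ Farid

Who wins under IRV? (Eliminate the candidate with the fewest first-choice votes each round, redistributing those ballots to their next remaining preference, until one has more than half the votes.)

Round 1: Liam 5, Farid 9, Ivy 9, Maya 3, Grace 7. Maya eliminated.
Round 2: Liam 5, Farid 9, Ivy 12, Grace 7. Liam eliminated.
Round 3: Farid 14, Ivy 12, Grace 7. Grace eliminated.
Round 4: Farid 17, Ivy 16. Farid has a majority (≥17).

Farid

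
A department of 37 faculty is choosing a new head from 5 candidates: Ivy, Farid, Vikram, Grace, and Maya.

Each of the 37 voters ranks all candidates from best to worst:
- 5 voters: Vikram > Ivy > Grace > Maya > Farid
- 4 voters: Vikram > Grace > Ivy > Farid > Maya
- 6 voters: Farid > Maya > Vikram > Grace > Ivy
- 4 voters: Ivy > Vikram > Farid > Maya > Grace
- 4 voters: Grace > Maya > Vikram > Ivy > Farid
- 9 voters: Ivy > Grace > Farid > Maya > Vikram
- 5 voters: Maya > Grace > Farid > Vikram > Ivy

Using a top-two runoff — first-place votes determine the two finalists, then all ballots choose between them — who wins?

Vikram

Round 1 first-place votes: Ivy 13, Farid 6, Vikram 9, Grace 4, Maya 5. Ivy and Vikram advance.
Runoff: Ivy is ranked above Vikram on 13 ballots, Vikram above Ivy on 24.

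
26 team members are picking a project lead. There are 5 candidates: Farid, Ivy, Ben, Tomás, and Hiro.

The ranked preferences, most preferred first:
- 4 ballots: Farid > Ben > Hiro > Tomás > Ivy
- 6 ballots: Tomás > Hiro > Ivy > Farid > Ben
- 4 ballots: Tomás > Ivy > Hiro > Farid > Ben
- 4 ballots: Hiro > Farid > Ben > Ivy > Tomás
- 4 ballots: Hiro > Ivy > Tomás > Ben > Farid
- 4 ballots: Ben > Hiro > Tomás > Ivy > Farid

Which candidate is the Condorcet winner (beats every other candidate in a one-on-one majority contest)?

Hiro

Hiro vs Farid: 22–4
Hiro vs Ivy: 22–4
Hiro vs Ben: 18–8
Hiro vs Tomás: 16–10
Hiro beats every other candidate.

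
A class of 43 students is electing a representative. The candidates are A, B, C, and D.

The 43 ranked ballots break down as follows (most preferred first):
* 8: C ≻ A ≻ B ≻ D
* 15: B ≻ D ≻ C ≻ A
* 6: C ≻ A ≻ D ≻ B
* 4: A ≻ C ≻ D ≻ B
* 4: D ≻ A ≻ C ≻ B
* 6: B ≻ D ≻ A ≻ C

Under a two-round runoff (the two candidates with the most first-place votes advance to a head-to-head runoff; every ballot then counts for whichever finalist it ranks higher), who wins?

C

Round 1 first-place votes: A 4, B 21, C 14, D 4. B and C advance.
Runoff: B is ranked above C on 21 ballots, C above B on 22.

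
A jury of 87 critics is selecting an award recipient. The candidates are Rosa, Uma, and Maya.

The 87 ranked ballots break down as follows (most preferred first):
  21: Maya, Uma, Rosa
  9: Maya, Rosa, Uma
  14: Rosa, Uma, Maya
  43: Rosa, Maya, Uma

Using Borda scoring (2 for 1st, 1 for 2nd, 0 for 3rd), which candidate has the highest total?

Rosa

Rosa: 21×0 + 9×1 + 14×2 + 43×2 = 123
Uma: 21×1 + 9×0 + 14×1 + 43×0 = 35
Maya: 21×2 + 9×2 + 14×0 + 43×1 = 103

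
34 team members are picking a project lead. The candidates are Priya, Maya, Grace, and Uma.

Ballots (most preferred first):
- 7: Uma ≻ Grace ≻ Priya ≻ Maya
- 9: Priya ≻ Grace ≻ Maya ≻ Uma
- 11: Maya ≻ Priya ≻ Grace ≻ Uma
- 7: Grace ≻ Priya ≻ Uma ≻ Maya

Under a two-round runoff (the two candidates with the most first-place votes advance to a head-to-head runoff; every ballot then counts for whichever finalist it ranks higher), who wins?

Priya

Round 1 first-place votes: Priya 9, Maya 11, Grace 7, Uma 7. Maya and Priya advance.
Runoff: Maya is ranked above Priya on 11 ballots, Priya above Maya on 23.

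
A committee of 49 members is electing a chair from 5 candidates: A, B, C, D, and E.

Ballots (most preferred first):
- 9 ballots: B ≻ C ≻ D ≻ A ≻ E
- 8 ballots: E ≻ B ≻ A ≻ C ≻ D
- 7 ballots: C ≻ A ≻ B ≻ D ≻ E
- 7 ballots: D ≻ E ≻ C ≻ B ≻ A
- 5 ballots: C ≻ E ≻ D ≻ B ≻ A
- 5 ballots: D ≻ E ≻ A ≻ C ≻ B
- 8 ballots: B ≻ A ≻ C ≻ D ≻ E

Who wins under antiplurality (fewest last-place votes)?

C

Last-place votes: A 12, B 5, C 0, D 8, E 24.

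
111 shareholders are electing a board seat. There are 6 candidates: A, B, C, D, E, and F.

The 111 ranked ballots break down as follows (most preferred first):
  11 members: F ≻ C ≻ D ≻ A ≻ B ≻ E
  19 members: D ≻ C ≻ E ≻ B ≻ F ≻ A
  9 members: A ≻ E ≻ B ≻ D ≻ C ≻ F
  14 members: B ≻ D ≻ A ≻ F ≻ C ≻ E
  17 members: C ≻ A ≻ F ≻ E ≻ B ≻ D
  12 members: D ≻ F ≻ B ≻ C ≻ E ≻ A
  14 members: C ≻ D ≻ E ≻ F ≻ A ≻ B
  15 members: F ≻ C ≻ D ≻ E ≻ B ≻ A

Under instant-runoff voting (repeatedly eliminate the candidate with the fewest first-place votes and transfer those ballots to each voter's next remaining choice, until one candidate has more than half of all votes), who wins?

C

Round 1: A 9, B 14, C 31, D 31, E 0, F 26. E eliminated.
Round 2: A 9, B 14, C 31, D 31, F 26. A eliminated.
Round 3: B 23, C 31, D 31, F 26. B eliminated.
Round 4: C 31, D 54, F 26. F eliminated.
Round 5: C 57, D 54. C has a majority (≥56).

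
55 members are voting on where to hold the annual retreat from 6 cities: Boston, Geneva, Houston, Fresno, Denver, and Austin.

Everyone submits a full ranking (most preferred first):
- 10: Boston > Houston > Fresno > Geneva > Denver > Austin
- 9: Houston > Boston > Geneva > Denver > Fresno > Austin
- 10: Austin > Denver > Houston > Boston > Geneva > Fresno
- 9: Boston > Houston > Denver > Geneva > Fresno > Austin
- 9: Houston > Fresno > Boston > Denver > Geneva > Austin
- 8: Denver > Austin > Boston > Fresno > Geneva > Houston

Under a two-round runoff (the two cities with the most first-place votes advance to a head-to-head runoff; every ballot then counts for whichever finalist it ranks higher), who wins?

Round 1 first-place votes: Boston 19, Geneva 0, Houston 18, Fresno 0, Denver 8, Austin 10. Boston and Houston advance.
Runoff: Boston is ranked above Houston on 27 ballots, Houston above Boston on 28.

Houston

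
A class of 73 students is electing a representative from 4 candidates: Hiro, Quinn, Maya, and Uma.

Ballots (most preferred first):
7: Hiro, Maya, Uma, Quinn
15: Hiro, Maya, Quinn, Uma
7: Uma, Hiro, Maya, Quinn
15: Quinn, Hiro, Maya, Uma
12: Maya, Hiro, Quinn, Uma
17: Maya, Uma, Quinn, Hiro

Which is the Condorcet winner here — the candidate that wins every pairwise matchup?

Hiro vs Quinn: 41–32
Hiro vs Maya: 44–29
Hiro vs Uma: 49–24
Hiro beats every other candidate.

Hiro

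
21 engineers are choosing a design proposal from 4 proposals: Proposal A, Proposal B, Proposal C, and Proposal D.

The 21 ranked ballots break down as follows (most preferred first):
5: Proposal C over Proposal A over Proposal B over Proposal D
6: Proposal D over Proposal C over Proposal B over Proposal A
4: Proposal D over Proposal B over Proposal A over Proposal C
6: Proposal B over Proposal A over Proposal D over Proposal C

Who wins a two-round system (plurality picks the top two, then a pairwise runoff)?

Proposal B

Round 1 first-place votes: Proposal A 0, Proposal B 6, Proposal C 5, Proposal D 10. Proposal D and Proposal B advance.
Runoff: Proposal D is ranked above Proposal B on 10 ballots, Proposal B above Proposal D on 11.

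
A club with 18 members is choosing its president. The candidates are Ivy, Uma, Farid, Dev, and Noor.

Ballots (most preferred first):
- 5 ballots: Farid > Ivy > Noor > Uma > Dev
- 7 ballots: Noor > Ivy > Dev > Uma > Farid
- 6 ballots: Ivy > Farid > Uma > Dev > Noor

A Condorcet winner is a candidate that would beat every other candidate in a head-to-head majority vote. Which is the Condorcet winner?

Ivy vs Uma: 18–0
Ivy vs Farid: 13–5
Ivy vs Dev: 18–0
Ivy vs Noor: 11–7
Ivy beats every other candidate.

Ivy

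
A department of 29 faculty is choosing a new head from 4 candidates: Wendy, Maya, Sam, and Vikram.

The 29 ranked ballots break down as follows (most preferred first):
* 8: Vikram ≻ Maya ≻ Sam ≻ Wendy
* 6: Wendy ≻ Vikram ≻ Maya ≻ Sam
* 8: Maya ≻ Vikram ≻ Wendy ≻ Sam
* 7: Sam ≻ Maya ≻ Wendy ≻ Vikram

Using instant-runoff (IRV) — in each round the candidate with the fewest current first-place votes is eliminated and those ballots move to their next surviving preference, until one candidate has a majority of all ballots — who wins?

Maya

Round 1: Wendy 6, Maya 8, Sam 7, Vikram 8. Wendy eliminated.
Round 2: Maya 8, Sam 7, Vikram 14. Sam eliminated.
Round 3: Maya 15, Vikram 14. Maya has a majority (≥15).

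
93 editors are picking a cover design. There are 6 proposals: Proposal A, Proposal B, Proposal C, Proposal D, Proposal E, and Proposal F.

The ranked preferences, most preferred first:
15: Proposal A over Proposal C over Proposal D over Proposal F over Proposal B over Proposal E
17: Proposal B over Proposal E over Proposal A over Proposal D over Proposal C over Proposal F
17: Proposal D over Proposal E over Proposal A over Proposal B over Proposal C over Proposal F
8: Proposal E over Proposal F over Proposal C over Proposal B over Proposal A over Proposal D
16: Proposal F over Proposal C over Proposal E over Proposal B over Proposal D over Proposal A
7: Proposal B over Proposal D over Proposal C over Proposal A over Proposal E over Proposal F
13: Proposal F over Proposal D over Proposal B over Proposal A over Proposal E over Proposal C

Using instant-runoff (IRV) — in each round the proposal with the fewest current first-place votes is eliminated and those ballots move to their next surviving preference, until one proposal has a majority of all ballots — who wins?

Proposal D

Round 1: Proposal A 15, Proposal B 24, Proposal C 0, Proposal D 17, Proposal E 8, Proposal F 29. Proposal C eliminated.
Round 2: Proposal A 15, Proposal B 24, Proposal D 17, Proposal E 8, Proposal F 29. Proposal E eliminated.
Round 3: Proposal A 15, Proposal B 24, Proposal D 17, Proposal F 37. Proposal A eliminated.
Round 4: Proposal B 24, Proposal D 32, Proposal F 37. Proposal B eliminated.
Round 5: Proposal D 56, Proposal F 37. Proposal D has a majority (≥47).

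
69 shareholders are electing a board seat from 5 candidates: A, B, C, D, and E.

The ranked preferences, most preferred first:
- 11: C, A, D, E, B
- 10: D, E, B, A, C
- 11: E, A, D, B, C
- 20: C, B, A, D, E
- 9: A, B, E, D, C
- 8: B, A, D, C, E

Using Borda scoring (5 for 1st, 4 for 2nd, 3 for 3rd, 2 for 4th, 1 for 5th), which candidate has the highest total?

A

A: 11×4 + 10×2 + 11×4 + 20×3 + 9×5 + 8×4 = 245
B: 11×1 + 10×3 + 11×2 + 20×4 + 9×4 + 8×5 = 219
C: 11×5 + 10×1 + 11×1 + 20×5 + 9×1 + 8×2 = 201
D: 11×3 + 10×5 + 11×3 + 20×2 + 9×2 + 8×3 = 198
E: 11×2 + 10×4 + 11×5 + 20×1 + 9×3 + 8×1 = 172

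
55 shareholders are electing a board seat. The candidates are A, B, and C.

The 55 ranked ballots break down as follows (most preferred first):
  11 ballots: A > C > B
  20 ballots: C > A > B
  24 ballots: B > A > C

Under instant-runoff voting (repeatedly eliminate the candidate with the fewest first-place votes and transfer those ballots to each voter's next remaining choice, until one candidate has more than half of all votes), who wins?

C

Round 1: A 11, B 24, C 20. A eliminated.
Round 2: B 24, C 31. C has a majority (≥28).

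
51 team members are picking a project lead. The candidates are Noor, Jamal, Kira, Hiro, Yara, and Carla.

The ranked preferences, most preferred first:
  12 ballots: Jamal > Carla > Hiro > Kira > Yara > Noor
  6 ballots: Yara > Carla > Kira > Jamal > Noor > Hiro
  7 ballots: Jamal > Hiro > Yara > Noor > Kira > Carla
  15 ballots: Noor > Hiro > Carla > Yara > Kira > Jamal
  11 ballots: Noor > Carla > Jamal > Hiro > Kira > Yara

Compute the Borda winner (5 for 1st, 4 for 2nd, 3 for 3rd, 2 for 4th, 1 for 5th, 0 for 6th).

Carla

Noor: 12×0 + 6×1 + 7×2 + 15×5 + 11×5 = 150
Jamal: 12×5 + 6×2 + 7×5 + 15×0 + 11×3 = 140
Kira: 12×2 + 6×3 + 7×1 + 15×1 + 11×1 = 75
Hiro: 12×3 + 6×0 + 7×4 + 15×4 + 11×2 = 146
Yara: 12×1 + 6×5 + 7×3 + 15×2 + 11×0 = 93
Carla: 12×4 + 6×4 + 7×0 + 15×3 + 11×4 = 161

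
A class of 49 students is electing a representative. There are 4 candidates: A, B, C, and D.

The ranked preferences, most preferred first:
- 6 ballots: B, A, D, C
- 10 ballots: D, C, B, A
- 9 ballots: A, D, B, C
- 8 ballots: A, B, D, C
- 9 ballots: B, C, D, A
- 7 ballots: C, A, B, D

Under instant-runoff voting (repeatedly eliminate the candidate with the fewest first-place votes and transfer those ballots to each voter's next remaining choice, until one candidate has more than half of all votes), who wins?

B

Round 1: A 17, B 15, C 7, D 10. C eliminated.
Round 2: A 24, B 15, D 10. D eliminated.
Round 3: A 24, B 25. B has a majority (≥25).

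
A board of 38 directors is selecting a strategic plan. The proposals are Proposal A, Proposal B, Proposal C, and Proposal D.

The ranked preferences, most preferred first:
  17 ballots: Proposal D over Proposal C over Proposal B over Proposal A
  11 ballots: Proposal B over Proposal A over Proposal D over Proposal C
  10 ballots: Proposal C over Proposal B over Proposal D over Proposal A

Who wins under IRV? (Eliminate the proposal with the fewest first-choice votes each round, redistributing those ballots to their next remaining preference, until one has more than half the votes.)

Proposal B

Round 1: Proposal A 0, Proposal B 11, Proposal C 10, Proposal D 17. Proposal A eliminated.
Round 2: Proposal B 11, Proposal C 10, Proposal D 17. Proposal C eliminated.
Round 3: Proposal B 21, Proposal D 17. Proposal B has a majority (≥20).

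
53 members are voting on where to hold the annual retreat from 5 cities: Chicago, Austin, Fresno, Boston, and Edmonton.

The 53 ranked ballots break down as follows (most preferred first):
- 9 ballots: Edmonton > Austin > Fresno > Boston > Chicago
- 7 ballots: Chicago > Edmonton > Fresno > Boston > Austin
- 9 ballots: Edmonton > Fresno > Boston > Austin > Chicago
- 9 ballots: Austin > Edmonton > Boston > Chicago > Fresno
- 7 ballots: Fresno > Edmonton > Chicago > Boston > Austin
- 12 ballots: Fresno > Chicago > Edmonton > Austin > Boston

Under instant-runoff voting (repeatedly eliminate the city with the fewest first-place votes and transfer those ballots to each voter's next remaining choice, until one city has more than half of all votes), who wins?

Round 1: Chicago 7, Austin 9, Fresno 19, Boston 0, Edmonton 18. Boston eliminated.
Round 2: Chicago 7, Austin 9, Fresno 19, Edmonton 18. Chicago eliminated.
Round 3: Austin 9, Fresno 19, Edmonton 25. Austin eliminated.
Round 4: Fresno 19, Edmonton 34. Edmonton has a majority (≥27).

Edmonton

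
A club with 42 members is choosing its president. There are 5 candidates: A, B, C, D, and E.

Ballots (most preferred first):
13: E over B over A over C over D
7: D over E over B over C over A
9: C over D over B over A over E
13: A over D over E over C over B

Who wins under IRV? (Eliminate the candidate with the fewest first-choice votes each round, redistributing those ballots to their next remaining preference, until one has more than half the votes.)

Round 1: A 13, B 0, C 9, D 7, E 13. B eliminated.
Round 2: A 13, C 9, D 7, E 13. D eliminated.
Round 3: A 13, C 9, E 20. C eliminated.
Round 4: A 22, E 20. A has a majority (≥22).

A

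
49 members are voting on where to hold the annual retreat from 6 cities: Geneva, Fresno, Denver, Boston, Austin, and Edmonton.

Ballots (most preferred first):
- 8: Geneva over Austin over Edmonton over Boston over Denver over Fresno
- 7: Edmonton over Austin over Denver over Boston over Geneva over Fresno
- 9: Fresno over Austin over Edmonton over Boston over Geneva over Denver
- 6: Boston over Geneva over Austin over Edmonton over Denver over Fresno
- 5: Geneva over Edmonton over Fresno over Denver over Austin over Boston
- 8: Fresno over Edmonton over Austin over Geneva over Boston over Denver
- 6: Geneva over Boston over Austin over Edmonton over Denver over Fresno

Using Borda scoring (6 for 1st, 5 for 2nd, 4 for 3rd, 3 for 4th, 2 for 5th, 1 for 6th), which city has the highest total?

Edmonton

Geneva: 8×6 + 7×2 + 9×2 + 6×5 + 5×6 + 8×3 + 6×6 = 200
Fresno: 8×1 + 7×1 + 9×6 + 6×1 + 5×4 + 8×6 + 6×1 = 149
Denver: 8×2 + 7×4 + 9×1 + 6×2 + 5×3 + 8×1 + 6×2 = 100
Boston: 8×3 + 7×3 + 9×3 + 6×6 + 5×1 + 8×2 + 6×5 = 159
Austin: 8×5 + 7×5 + 9×5 + 6×4 + 5×2 + 8×4 + 6×4 = 210
Edmonton: 8×4 + 7×6 + 9×4 + 6×3 + 5×5 + 8×5 + 6×3 = 211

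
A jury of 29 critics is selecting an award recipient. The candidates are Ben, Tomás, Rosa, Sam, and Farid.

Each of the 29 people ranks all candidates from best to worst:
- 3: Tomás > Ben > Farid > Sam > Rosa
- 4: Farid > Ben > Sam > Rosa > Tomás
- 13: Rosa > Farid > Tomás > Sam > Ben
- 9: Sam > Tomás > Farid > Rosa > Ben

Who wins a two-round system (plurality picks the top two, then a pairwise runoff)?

Sam

Round 1 first-place votes: Ben 0, Tomás 3, Rosa 13, Sam 9, Farid 4. Rosa and Sam advance.
Runoff: Rosa is ranked above Sam on 13 ballots, Sam above Rosa on 16.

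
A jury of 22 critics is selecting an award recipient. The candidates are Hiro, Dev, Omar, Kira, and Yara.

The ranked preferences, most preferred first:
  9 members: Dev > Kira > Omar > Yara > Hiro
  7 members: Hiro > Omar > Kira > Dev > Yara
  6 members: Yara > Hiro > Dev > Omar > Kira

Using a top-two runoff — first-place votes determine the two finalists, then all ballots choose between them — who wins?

Round 1 first-place votes: Hiro 7, Dev 9, Omar 0, Kira 0, Yara 6. Dev and Hiro advance.
Runoff: Dev is ranked above Hiro on 9 ballots, Hiro above Dev on 13.

Hiro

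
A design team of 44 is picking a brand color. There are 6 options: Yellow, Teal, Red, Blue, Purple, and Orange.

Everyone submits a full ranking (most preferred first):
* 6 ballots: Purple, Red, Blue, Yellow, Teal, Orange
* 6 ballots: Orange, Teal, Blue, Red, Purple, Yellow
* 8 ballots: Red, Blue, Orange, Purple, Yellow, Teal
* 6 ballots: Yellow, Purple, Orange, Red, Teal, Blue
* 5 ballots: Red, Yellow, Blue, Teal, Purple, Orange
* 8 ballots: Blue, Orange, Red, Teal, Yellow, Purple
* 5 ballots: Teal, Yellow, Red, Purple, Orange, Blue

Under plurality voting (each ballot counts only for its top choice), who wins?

First-place votes: Yellow 6, Teal 5, Red 13, Blue 8, Purple 6, Orange 6.

Red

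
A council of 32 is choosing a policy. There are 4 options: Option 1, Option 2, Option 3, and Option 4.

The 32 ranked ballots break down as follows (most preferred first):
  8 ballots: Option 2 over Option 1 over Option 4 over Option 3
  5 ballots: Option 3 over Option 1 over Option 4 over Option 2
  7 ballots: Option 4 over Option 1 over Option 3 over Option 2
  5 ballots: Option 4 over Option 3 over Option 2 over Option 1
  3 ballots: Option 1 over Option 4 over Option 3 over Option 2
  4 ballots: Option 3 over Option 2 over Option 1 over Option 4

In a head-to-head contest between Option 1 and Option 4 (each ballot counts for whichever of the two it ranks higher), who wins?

Option 1

Option 1 is ranked above Option 4 on 20 ballots; Option 4 above Option 1 on 12.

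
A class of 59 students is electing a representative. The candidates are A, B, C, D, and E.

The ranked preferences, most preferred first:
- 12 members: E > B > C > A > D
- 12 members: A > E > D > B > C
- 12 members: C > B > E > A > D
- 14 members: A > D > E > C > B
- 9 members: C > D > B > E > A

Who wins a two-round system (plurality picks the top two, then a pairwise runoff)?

C

Round 1 first-place votes: A 26, B 0, C 21, D 0, E 12. A and C advance.
Runoff: A is ranked above C on 26 ballots, C above A on 33.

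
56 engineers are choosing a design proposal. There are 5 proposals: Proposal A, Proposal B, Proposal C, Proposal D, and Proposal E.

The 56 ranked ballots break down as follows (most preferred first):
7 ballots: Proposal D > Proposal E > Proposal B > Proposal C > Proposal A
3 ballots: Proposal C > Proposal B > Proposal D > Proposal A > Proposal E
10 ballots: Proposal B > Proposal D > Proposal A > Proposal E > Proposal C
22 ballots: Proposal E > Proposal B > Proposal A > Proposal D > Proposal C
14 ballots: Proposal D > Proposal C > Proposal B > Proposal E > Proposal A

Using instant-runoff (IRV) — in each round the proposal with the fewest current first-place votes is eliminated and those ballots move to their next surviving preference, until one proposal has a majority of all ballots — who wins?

Proposal D

Round 1: Proposal A 0, Proposal B 10, Proposal C 3, Proposal D 21, Proposal E 22. Proposal A eliminated.
Round 2: Proposal B 10, Proposal C 3, Proposal D 21, Proposal E 22. Proposal C eliminated.
Round 3: Proposal B 13, Proposal D 21, Proposal E 22. Proposal B eliminated.
Round 4: Proposal D 34, Proposal E 22. Proposal D has a majority (≥29).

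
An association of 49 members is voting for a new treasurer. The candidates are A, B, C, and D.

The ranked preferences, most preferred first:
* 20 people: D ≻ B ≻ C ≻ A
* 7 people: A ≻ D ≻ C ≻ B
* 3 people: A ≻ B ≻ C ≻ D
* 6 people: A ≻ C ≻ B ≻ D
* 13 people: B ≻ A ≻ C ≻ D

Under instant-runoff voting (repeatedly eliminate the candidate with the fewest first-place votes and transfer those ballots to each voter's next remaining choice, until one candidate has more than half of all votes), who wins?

A

Round 1: A 16, B 13, C 0, D 20. C eliminated.
Round 2: A 16, B 13, D 20. B eliminated.
Round 3: A 29, D 20. A has a majority (≥25).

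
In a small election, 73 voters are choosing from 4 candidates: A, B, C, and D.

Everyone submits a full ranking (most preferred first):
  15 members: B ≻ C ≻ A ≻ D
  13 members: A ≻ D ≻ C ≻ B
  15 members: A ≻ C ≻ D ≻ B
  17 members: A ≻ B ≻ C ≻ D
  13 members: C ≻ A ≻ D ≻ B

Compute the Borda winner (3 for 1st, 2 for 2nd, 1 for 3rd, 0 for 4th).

A

A: 15×1 + 13×3 + 15×3 + 17×3 + 13×2 = 176
B: 15×3 + 13×0 + 15×0 + 17×2 + 13×0 = 79
C: 15×2 + 13×1 + 15×2 + 17×1 + 13×3 = 129
D: 15×0 + 13×2 + 15×1 + 17×0 + 13×1 = 54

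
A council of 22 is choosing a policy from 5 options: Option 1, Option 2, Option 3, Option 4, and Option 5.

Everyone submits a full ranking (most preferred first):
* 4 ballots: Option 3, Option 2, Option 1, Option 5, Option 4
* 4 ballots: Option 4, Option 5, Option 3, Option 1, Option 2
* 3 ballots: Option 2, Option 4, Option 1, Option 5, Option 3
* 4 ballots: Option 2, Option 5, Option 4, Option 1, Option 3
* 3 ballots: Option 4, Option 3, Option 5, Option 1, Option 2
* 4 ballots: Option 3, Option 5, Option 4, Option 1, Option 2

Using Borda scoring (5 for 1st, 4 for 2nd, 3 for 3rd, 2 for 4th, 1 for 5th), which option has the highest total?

Option 4

Option 1: 4×3 + 4×2 + 3×3 + 4×2 + 3×2 + 4×2 = 51
Option 2: 4×4 + 4×1 + 3×5 + 4×5 + 3×1 + 4×1 = 62
Option 3: 4×5 + 4×3 + 3×1 + 4×1 + 3×4 + 4×5 = 71
Option 4: 4×1 + 4×5 + 3×4 + 4×3 + 3×5 + 4×3 = 75
Option 5: 4×2 + 4×4 + 3×2 + 4×4 + 3×3 + 4×4 = 71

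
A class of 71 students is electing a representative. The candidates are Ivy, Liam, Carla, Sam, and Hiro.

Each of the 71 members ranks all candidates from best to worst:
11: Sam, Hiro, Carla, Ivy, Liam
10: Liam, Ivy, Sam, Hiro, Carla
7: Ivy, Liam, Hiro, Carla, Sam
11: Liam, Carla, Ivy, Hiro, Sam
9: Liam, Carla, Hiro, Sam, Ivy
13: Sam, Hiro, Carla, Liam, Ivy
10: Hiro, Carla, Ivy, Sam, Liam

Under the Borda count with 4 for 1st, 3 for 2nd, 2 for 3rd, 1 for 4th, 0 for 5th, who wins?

Hiro

Ivy: 11×1 + 10×3 + 7×4 + 11×2 + 9×0 + 13×0 + 10×2 = 111
Liam: 11×0 + 10×4 + 7×3 + 11×4 + 9×4 + 13×1 + 10×0 = 154
Carla: 11×2 + 10×0 + 7×1 + 11×3 + 9×3 + 13×2 + 10×3 = 145
Sam: 11×4 + 10×2 + 7×0 + 11×0 + 9×1 + 13×4 + 10×1 = 135
Hiro: 11×3 + 10×1 + 7×2 + 11×1 + 9×2 + 13×3 + 10×4 = 165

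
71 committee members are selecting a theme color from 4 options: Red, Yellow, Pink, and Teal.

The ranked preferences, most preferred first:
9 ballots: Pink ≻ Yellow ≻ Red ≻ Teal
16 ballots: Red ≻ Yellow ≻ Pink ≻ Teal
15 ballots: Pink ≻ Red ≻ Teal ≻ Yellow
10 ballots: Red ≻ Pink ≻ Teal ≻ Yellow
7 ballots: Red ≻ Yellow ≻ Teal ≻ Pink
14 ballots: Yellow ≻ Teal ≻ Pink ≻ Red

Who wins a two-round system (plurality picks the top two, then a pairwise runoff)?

Round 1 first-place votes: Red 33, Yellow 14, Pink 24, Teal 0. Red and Pink advance.
Runoff: Red is ranked above Pink on 33 ballots, Pink above Red on 38.

Pink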